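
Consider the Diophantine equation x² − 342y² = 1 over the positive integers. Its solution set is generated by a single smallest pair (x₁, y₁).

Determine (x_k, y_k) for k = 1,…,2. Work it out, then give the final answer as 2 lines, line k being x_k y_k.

√342 = [18; 2,36, …], period ℓ=2 (even) → k=1
step 0: (18, 1)  from 18·(1,0) + (0,1)
step 1: (37, 2)  from 2·(18,1) + (1,0)
(x₁, y₁) = (37, 2);  37² − 342·2² = 1 ✓
k=2:  x_2 = 37·37+342·2·2 = 2737,  y_2 = 37·2+2·37 = 148

37 2
2737 148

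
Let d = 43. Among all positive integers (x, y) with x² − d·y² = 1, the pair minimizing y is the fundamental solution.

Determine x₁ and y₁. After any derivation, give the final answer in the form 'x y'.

3482 531

√43 = [6; 1,1,3,1,5,1,3,1,1,12, …], period ℓ=10 (even) → k=9
k=0  a_k=6  p_k/q_k = 6/1
…
k=3  a_k=3  p_k/q_k = 46/7
k=4  a_k=1  p_k/q_k = 59/9
k=5  a_k=5  p_k/q_k = 341/52
k=6  a_k=1  p_k/q_k = 400/61
k=7  a_k=3  p_k/q_k = 1541/235
k=8  a_k=1  p_k/q_k = 1941/296
k=9  a_k=1  p_k/q_k = 3482/531
fundamental: x₁=3482, y₁=531  (since 12124324 − 43·281961 = 1)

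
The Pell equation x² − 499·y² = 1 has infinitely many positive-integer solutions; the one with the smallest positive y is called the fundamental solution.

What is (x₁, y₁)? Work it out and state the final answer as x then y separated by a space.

[22; 2,1,21,1,2,44] for √499; ℓ=6 ⇒ convergent index 5
step 0: (22, 1)  from 22·(1,0) + (0,1)
…
step 2: (67, 3)  from 1·(45,2) + (22,1)
step 3: (1452, 65)  from 21·(67,3) + (45,2)
step 4: (1519, 68)  from 1·(1452,65) + (67,3)
step 5: (4490, 201)  from 2·(1519,68) + (1452,65)
→ (4490, 201).  Check: 4490²=20160100, 499·201²=20160099, difference 1.

4490 201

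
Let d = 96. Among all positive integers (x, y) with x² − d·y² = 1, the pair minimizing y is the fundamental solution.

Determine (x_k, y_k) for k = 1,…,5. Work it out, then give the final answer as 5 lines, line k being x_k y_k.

√96 = [9; 1,3,1,18, …], period ℓ=4 (even) → k=3
a_0=9:  p_0=9·1+0=9,  q_0=9·0+1=1
a_1=1:  p_1=1·9+1=10,  q_1=1·1+0=1
a_2=3:  p_2=3·10+9=39,  q_2=3·1+1=4
a_3=1:  p_3=1·39+10=49,  q_3=1·4+1=5
fundamental: x₁=49, y₁=5  (since 2401 − 96·25 = 1)
(49+5√96)^2 = 4801 + 490√96
(49+5√96)^3 = 470449 + 48015√96
(49+5√96)^4 = 46099201 + 4704980√96
(49+5√96)^5 = 4517251249 + 461040025√96

49 5
4801 490
470449 48015
46099201 4704980
4517251249 461040025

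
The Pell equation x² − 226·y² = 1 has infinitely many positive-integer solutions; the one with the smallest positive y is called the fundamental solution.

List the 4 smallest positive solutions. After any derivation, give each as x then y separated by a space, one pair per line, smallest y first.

√226 → a₀=15, period (30); ℓ=1 odd so k=1
step 0: (15, 1)  from 15·(1,0) + (0,1)
step 1: (451, 30)  from 30·(15,1) + (1,0)
(x₁, y₁) = (451, 30);  451² − 226·30² = 1 ✓
(x_2, y_2) = (451·451 + 226·30·30, 451·30 + 30·451) = (406801, 27060)
(x_3, y_3) = (451·406801 + 226·30·27060, 451·27060 + 30·406801) = (366934051, 24408090)
(x_4, y_4) = (451·366934051 + 226·30·24408090, 451·24408090 + 30·366934051) = (330974107201, 22016070120)

451 30
406801 27060
366934051 24408090
330974107201 22016070120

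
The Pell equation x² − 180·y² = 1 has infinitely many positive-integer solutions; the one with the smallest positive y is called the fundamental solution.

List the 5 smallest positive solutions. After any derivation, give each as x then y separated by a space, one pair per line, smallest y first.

[13; 2,2,2,26] for √180; ℓ=4 ⇒ convergent index 3
i=0: a=13 ⇒ p=13, q=1
i=1: a=2 ⇒ p=27, q=2
i=2: a=2 ⇒ p=67, q=5
i=3: a=2 ⇒ p=161, q=12
fundamental: x₁=161, y₁=12  (since 25921 − 180·144 = 1)
k=2:  x_2 = 161·161+180·12·12 = 51841,  y_2 = 161·12+12·161 = 3864
k=3:  x_3 = 161·51841+180·12·3864 = 16692641,  y_3 = 161·3864+12·51841 = 1244196
k=4:  x_4 = 161·16692641+180·12·1244196 = 5374978561,  y_4 = 161·1244196+12·16692641 = 400627248
k=5:  x_5 = 161·5374978561+180·12·400627248 = 1730726404001,  y_5 = 161·400627248+12·5374978561 = 129000729660

161 12
51841 3864
16692641 1244196
5374978561 400627248
1730726404001 129000729660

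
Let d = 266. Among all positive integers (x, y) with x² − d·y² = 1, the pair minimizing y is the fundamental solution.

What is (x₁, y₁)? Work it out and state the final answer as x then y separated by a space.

√266 = [16; 3,4,3,32, …], period ℓ=4 (even) → k=3
a_0=16:  p_0=16·1+0=16,  q_0=16·0+1=1
a_1=3:  p_1=3·16+1=49,  q_1=3·1+0=3
a_2=4:  p_2=4·49+16=212,  q_2=4·3+1=13
a_3=3:  p_3=3·212+49=685,  q_3=3·13+3=42
(x₁, y₁) = (685, 42);  685² − 266·42² = 1 ✓

685 42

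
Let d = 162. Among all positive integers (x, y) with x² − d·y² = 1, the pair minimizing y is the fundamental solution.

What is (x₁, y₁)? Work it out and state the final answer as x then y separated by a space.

√162 = [12; 1,2,1,2,12,2,1,2,1,24, …], period ℓ=10 (even) → k=9
i=0: a=12 ⇒ p=12, q=1
i=1: a=1 ⇒ p=13, q=1
i=2: a=2 ⇒ p=38, q=3
…
i=4: a=2 ⇒ p=140, q=11
…
i=6: a=2 ⇒ p=3602, q=283
…
i=8: a=2 ⇒ p=14268, q=1121
i=9: a=1 ⇒ p=19601, q=1540
(x₁, y₁) = (19601, 1540);  19601² − 162·1540² = 1 ✓

19601 1540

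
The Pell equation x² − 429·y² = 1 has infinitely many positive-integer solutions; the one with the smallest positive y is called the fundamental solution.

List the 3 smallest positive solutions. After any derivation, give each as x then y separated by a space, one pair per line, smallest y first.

√429 = [20; 1,2,2,9,1,12,1,9,2,2,1,40, …], period ℓ=12 (even) → k=11
i=0: a=20 ⇒ p=20, q=1
i=1: a=1 ⇒ p=21, q=1
i=2: a=2 ⇒ p=62, q=3
i=3: a=2 ⇒ p=145, q=7
i=4: a=9 ⇒ p=1367, q=66
i=5: a=1 ⇒ p=1512, q=73
i=6: a=12 ⇒ p=19511, q=942
i=7: a=1 ⇒ p=21023, q=1015
i=8: a=9 ⇒ p=208718, q=10077
…
i=10: a=2 ⇒ p=1085636, q=52415
i=11: a=1 ⇒ p=1524095, q=73584
(x₁, y₁) = (1524095, 73584);  1524095² − 429·73584² = 1 ✓
(1524095+73584√429)^2 = 4645731138049 + 224298012960√429
(1524095+73584√429)^3 = 14161071197688057215 + 683702960124468816√429

1524095 73584
4645731138049 224298012960
14161071197688057215 683702960124468816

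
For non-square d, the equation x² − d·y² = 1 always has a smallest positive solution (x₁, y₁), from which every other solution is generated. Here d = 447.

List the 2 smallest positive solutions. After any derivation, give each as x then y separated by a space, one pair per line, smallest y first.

148 7
43807 2072

d=447: √d = [21; 7,42] (ℓ=2, even), read p_1/q_1
a_0=21:  p_0=21·1+0=21,  q_0=21·0+1=1
a_1=7:  p_1=7·21+1=148,  q_1=7·1+0=7
fundamental: x₁=148, y₁=7  (since 21904 − 447·49 = 1)
n=2: (148,7)∘(148,7) = (148·148+447·7·7, 148·7+7·148) = (43807,2072)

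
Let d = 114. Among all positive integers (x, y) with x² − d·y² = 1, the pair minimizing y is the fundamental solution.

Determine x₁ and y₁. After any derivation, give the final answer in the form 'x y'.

1025 96

[10; 1,2,10,2,1,20] for √114; ℓ=6 ⇒ convergent index 5
step 0: (10, 1)  from 10·(1,0) + (0,1)
step 1: (11, 1)  from 1·(10,1) + (1,0)
…
step 3: (331, 31)  from 10·(32,3) + (11,1)
step 4: (694, 65)  from 2·(331,31) + (32,3)
step 5: (1025, 96)  from 1·(694,65) + (331,31)
→ (1025, 96).  Check: 1025²=1050625, 114·96²=1050624, difference 1.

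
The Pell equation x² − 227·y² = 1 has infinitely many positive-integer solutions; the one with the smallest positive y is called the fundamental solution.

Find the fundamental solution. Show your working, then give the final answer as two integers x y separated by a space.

226 15

d=227: √d = [15; 15,30] (ℓ=2, even), read p_1/q_1
i=0: a=15 ⇒ p=15, q=1
i=1: a=15 ⇒ p=226, q=15
fundamental: x₁=226, y₁=15  (since 51076 − 227·225 = 1)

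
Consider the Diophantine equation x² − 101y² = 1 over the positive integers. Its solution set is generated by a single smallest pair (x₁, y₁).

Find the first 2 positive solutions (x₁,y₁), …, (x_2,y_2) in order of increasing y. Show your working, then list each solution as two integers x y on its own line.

d=101: √d = [10; 20] (ℓ=1, odd), read p_1/q_1
i=0: a=10 ⇒ p=10, q=1
i=1: a=20 ⇒ p=201, q=20
(x₁, y₁) = (201, 20);  201² − 101·20² = 1 ✓
k=2:  x_2 = 201·201+101·20·20 = 80801,  y_2 = 201·20+20·201 = 8040

201 20
80801 8040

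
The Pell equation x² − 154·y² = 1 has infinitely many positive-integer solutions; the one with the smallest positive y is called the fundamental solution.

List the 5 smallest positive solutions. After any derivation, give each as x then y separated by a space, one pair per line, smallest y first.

√154 → a₀=12, period (2,2,3,1,2,1,3,2,2,24); ℓ=10 even so k=9
k=0  a_k=12  p_k/q_k = 12/1
k=1  a_k=2  p_k/q_k = 25/2
k=2  a_k=2  p_k/q_k = 62/5
k=3  a_k=3  p_k/q_k = 211/17
k=4  a_k=1  p_k/q_k = 273/22
…
k=7  a_k=3  p_k/q_k = 3847/310
k=8  a_k=2  p_k/q_k = 8724/703
k=9  a_k=2  p_k/q_k = 21295/1716
→ (21295, 1716).  Check: 21295²=453477025, 154·1716²=453477024, difference 1.
n=2: (21295,1716)∘(21295,1716) = (21295·21295+154·1716·1716, 21295·1716+1716·21295) = (906954049,73084440)
n=3: (906954049,73084440)∘(21295,1716) = (21295·906954049+154·1716·73084440, 21295·73084440+1716·906954049) = (38627172925615,3112666297884)
n=4: (38627172925615,3112666297884)∘(21295,1716) = (21295·38627172925615+154·1716·3112666297884, 21295·3112666297884+1716·38627172925615) = (1645131293994988801,132568457553795120)
n=5: (1645131293994988801,132568457553795120)∘(21295,1716) = (21295·1645131293994988801+154·1716·132568457553795120, 21295·132568457553795120+1716·1645131293994988801) = (70066141772619400108975,5646090604103467862916)

21295 1716
906954049 73084440
38627172925615 3112666297884
1645131293994988801 132568457553795120
70066141772619400108975 5646090604103467862916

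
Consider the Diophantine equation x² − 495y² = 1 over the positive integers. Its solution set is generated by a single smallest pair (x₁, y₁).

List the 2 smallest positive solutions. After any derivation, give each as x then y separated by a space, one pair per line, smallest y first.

89 4
15841 712

d=495: √d = [22; 4,44] (ℓ=2, even), read p_1/q_1
a_0=22:  p_0=22·1+0=22,  q_0=22·0+1=1
a_1=4:  p_1=4·22+1=89,  q_1=4·1+0=4
fundamental: x₁=89, y₁=4  (since 7921 − 495·16 = 1)
k=2:  x_2 = 89·89+495·4·4 = 15841,  y_2 = 89·4+4·89 = 712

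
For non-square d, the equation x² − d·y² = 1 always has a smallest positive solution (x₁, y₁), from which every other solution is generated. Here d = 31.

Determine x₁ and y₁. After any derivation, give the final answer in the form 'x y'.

1520 273

√31 = [5; 1,1,3,5,3,1,1,10, …], period ℓ=8 (even) → k=7
i=0: a=5 ⇒ p=5, q=1
…
i=4: a=5 ⇒ p=206, q=37
i=5: a=3 ⇒ p=657, q=118
i=6: a=1 ⇒ p=863, q=155
i=7: a=1 ⇒ p=1520, q=273
→ (1520, 273).  Check: 1520²=2310400, 31·273²=2310399, difference 1.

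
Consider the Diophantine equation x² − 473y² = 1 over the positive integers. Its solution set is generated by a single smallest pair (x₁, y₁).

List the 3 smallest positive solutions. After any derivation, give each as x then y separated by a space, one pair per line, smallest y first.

√473 → a₀=21, period (1,2,1,42); ℓ=4 even so k=3
k=0  a_k=21  p_k/q_k = 21/1
…
k=2  a_k=2  p_k/q_k = 65/3
k=3  a_k=1  p_k/q_k = 87/4
(x₁, y₁) = (87, 4);  87² − 473·4² = 1 ✓
(x_2, y_2) = (87·87 + 473·4·4, 87·4 + 4·87) = (15137, 696)
(x_3, y_3) = (87·15137 + 473·4·696, 87·696 + 4·15137) = (2633751, 121100)

87 4
15137 696
2633751 121100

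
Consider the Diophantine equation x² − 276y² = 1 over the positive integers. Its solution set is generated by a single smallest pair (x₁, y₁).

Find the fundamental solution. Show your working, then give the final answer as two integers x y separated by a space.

√276 → a₀=16, period (1,1,1,1,2,2,2,1,1,1,1,32); ℓ=12 even so k=11
step 0: (16, 1)  from 16·(1,0) + (0,1)
…
step 3: (50, 3)  from 1·(33,2) + (17,1)
…
step 5: (216, 13)  from 2·(83,5) + (50,3)
…
step 8: (1761, 106)  from 1·(1246,75) + (515,31)
step 9: (3007, 181)  from 1·(1761,106) + (1246,75)
step 10: (4768, 287)  from 1·(3007,181) + (1761,106)
step 11: (7775, 468)  from 1·(4768,287) + (3007,181)
fundamental: x₁=7775, y₁=468  (since 60450625 − 276·219024 = 1)

7775 468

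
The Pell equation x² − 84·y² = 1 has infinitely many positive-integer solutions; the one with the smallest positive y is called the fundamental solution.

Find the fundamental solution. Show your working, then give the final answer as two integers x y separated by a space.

d=84: √d = [9; 6,18] (ℓ=2, even), read p_1/q_1
a_0=9:  p_0=9·1+0=9,  q_0=9·0+1=1
a_1=6:  p_1=6·9+1=55,  q_1=6·1+0=6
→ (55, 6).  Check: 55²=3025, 84·6²=3024, difference 1.

55 6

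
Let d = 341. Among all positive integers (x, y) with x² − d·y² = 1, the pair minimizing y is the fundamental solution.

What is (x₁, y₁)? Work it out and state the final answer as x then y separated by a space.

√341 → a₀=18, period (2,6,1,8,2,…,6,2,36); ℓ=14 even so k=13
k=0  a_k=18  p_k/q_k = 18/1
…
k=2  a_k=6  p_k/q_k = 240/13
k=3  a_k=1  p_k/q_k = 277/15
k=4  a_k=8  p_k/q_k = 2456/133
k=5  a_k=2  p_k/q_k = 5189/281
k=6  a_k=1  p_k/q_k = 7645/414
k=7  a_k=2  p_k/q_k = 20479/1109
…
k=11  a_k=1  p_k/q_k = 718667/38918
k=12  a_k=6  p_k/q_k = 4953942/268271
k=13  a_k=2  p_k/q_k = 10626551/575460
fundamental: x₁=10626551, y₁=575460  (since 112923586155601 − 341·331154211600 = 1)

10626551 575460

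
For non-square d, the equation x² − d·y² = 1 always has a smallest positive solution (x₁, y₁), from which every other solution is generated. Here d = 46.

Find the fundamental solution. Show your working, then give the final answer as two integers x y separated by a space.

[6; 1,3,1,1,2,6,2,1,1,3,1,12] for √46; ℓ=12 ⇒ convergent index 11
step 0: (6, 1)  from 6·(1,0) + (0,1)
step 1: (7, 1)  from 1·(6,1) + (1,0)
…
step 3: (34, 5)  from 1·(27,4) + (7,1)
step 4: (61, 9)  from 1·(34,5) + (27,4)
step 5: (156, 23)  from 2·(61,9) + (34,5)
step 6: (997, 147)  from 6·(156,23) + (61,9)
step 7: (2150, 317)  from 2·(997,147) + (156,23)
step 8: (3147, 464)  from 1·(2150,317) + (997,147)
step 9: (5297, 781)  from 1·(3147,464) + (2150,317)
step 10: (19038, 2807)  from 3·(5297,781) + (3147,464)
step 11: (24335, 3588)  from 1·(19038,2807) + (5297,781)
fundamental: x₁=24335, y₁=3588  (since 592192225 − 46·12873744 = 1)

24335 3588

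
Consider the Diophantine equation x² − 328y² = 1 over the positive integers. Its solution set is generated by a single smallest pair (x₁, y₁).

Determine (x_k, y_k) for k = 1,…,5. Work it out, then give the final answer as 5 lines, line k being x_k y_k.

163 9
53137 2934
17322499 956475
5647081537 311807916
1840931258563 101648424141

[18; 9,36] for √328; ℓ=2 ⇒ convergent index 1
step 0: (18, 1)  from 18·(1,0) + (0,1)
step 1: (163, 9)  from 9·(18,1) + (1,0)
→ (163, 9).  Check: 163²=26569, 328·9²=26568, difference 1.
n=2: (163,9)∘(163,9) = (163·163+328·9·9, 163·9+9·163) = (53137,2934)
n=3: (53137,2934)∘(163,9) = (163·53137+328·9·2934, 163·2934+9·53137) = (17322499,956475)
n=4: (17322499,956475)∘(163,9) = (163·17322499+328·9·956475, 163·956475+9·17322499) = (5647081537,311807916)
n=5: (5647081537,311807916)∘(163,9) = (163·5647081537+328·9·311807916, 163·311807916+9·5647081537) = (1840931258563,101648424141)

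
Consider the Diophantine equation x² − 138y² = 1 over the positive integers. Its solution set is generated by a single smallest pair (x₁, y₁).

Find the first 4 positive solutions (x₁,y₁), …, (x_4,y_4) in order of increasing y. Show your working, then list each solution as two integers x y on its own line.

47 4
4417 376
415151 35340
39019777 3321584

[11; 1,2,1,22] for √138; ℓ=4 ⇒ convergent index 3
i=0: a=11 ⇒ p=11, q=1
i=1: a=1 ⇒ p=12, q=1
i=2: a=2 ⇒ p=35, q=3
i=3: a=1 ⇒ p=47, q=4
→ (47, 4).  Check: 47²=2209, 138·4²=2208, difference 1.
k=2:  x_2 = 47·47+138·4·4 = 4417,  y_2 = 47·4+4·47 = 376
k=3:  x_3 = 47·4417+138·4·376 = 415151,  y_3 = 47·376+4·4417 = 35340
k=4:  x_4 = 47·415151+138·4·35340 = 39019777,  y_4 = 47·35340+4·415151 = 3321584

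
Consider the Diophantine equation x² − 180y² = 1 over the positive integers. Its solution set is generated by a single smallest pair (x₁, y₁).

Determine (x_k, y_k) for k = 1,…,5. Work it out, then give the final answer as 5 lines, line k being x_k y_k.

√180 → a₀=13, period (2,2,2,26); ℓ=4 even so k=3
step 0: (13, 1)  from 13·(1,0) + (0,1)
…
step 2: (67, 5)  from 2·(27,2) + (13,1)
step 3: (161, 12)  from 2·(67,5) + (27,2)
fundamental: x₁=161, y₁=12  (since 25921 − 180·144 = 1)
n=2: (161,12)∘(161,12) = (161·161+180·12·12, 161·12+12·161) = (51841,3864)
n=3: (51841,3864)∘(161,12) = (161·51841+180·12·3864, 161·3864+12·51841) = (16692641,1244196)
n=4: (16692641,1244196)∘(161,12) = (161·16692641+180·12·1244196, 161·1244196+12·16692641) = (5374978561,400627248)
n=5: (5374978561,400627248)∘(161,12) = (161·5374978561+180·12·400627248, 161·400627248+12·5374978561) = (1730726404001,129000729660)

161 12
51841 3864
16692641 1244196
5374978561 400627248
1730726404001 129000729660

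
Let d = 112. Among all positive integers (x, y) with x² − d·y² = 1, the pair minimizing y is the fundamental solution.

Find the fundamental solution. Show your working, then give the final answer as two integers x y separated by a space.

d=112: √d = [10; 1,1,2,1,1,20] (ℓ=6, even), read p_5/q_5
step 0: (10, 1)  from 10·(1,0) + (0,1)
step 1: (11, 1)  from 1·(10,1) + (1,0)
…
step 3: (53, 5)  from 2·(21,2) + (11,1)
step 4: (74, 7)  from 1·(53,5) + (21,2)
step 5: (127, 12)  from 1·(74,7) + (53,5)
→ (127, 12).  Check: 127²=16129, 112·12²=16128, difference 1.

127 12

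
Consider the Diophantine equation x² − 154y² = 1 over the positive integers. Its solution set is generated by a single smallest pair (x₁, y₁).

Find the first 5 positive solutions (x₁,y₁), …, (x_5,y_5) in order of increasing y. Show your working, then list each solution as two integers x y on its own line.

21295 1716
906954049 73084440
38627172925615 3112666297884
1645131293994988801 132568457553795120
70066141772619400108975 5646090604103467862916

√154 = [12; 2,2,3,1,2,1,3,2,2,24, …], period ℓ=10 (even) → k=9
a_0=12:  p_0=12·1+0=12,  q_0=12·0+1=1
…
a_6=1:  p_6=1·757+273=1030,  q_6=1·61+22=83
…
a_8=2:  p_8=2·3847+1030=8724,  q_8=2·310+83=703
a_9=2:  p_9=2·8724+3847=21295,  q_9=2·703+310=1716
→ (21295, 1716).  Check: 21295²=453477025, 154·1716²=453477024, difference 1.
(x_2, y_2) = (21295·21295 + 154·1716·1716, 21295·1716 + 1716·21295) = (906954049, 73084440)
(x_3, y_3) = (21295·906954049 + 154·1716·73084440, 21295·73084440 + 1716·906954049) = (38627172925615, 3112666297884)
(x_4, y_4) = (21295·38627172925615 + 154·1716·3112666297884, 21295·3112666297884 + 1716·38627172925615) = (1645131293994988801, 132568457553795120)
(x_5, y_5) = (21295·1645131293994988801 + 154·1716·132568457553795120, 21295·132568457553795120 + 1716·1645131293994988801) = (70066141772619400108975, 5646090604103467862916)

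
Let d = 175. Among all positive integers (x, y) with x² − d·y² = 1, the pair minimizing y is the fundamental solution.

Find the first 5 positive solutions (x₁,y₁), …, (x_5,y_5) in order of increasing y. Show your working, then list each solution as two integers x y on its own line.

2024 153
8193151 619344
33165873224 2507104359
134255446617601 10148757825888
543466014742175624 41082169172090265

d=175: √d = [13; 4,2,1,2,4,26] (ℓ=6, even), read p_5/q_5
a_0=13:  p_0=13·1+0=13,  q_0=13·0+1=1
a_1=4:  p_1=4·13+1=53,  q_1=4·1+0=4
a_2=2:  p_2=2·53+13=119,  q_2=2·4+1=9
a_3=1:  p_3=1·119+53=172,  q_3=1·9+4=13
a_4=2:  p_4=2·172+119=463,  q_4=2·13+9=35
a_5=4:  p_5=4·463+172=2024,  q_5=4·35+13=153
→ (2024, 153).  Check: 2024²=4096576, 175·153²=4096575, difference 1.
(x_2, y_2) = (2024·2024 + 175·153·153, 2024·153 + 153·2024) = (8193151, 619344)
(x_3, y_3) = (2024·8193151 + 175·153·619344, 2024·619344 + 153·8193151) = (33165873224, 2507104359)
(x_4, y_4) = (2024·33165873224 + 175·153·2507104359, 2024·2507104359 + 153·33165873224) = (134255446617601, 10148757825888)
(x_5, y_5) = (2024·134255446617601 + 175·153·10148757825888, 2024·10148757825888 + 153·134255446617601) = (543466014742175624, 41082169172090265)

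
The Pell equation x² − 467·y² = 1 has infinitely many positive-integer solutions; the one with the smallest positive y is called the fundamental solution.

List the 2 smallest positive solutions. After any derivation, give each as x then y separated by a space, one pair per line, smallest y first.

1625626 75225
5285319783751 244575431700

[21; 1,1,1,1,3,…,1,1,42] for √467; ℓ=14 ⇒ convergent index 13
step 0: (21, 1)  from 21·(1,0) + (0,1)
…
step 4: (108, 5)  from 1·(65,3) + (43,2)
step 5: (389, 18)  from 3·(108,5) + (65,3)
step 6: (1275, 59)  from 3·(389,18) + (108,5)
step 7: (27164, 1257)  from 21·(1275,59) + (389,18)
step 8: (82767, 3830)  from 3·(27164,1257) + (1275,59)
step 9: (275465, 12747)  from 3·(82767,3830) + (27164,1257)
…
step 12: (991929, 45901)  from 1·(633697,29324) + (358232,16577)
step 13: (1625626, 75225)  from 1·(991929,45901) + (633697,29324)
→ (1625626, 75225).  Check: 1625626²=2642659891876, 467·75225²=2642659891875, difference 1.
(x_2, y_2) = (1625626·1625626 + 467·75225·75225, 1625626·75225 + 75225·1625626) = (5285319783751, 244575431700)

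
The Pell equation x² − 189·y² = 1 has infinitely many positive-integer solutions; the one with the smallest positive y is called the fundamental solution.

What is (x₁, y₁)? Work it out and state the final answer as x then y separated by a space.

d=189: √d = [13; 1,2,1,26] (ℓ=4, even), read p_3/q_3
i=0: a=13 ⇒ p=13, q=1
i=1: a=1 ⇒ p=14, q=1
i=2: a=2 ⇒ p=41, q=3
i=3: a=1 ⇒ p=55, q=4
fundamental: x₁=55, y₁=4  (since 3025 − 189·16 = 1)

55 4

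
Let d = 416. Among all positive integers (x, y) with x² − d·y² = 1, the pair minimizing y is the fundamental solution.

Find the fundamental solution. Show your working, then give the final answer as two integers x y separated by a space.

[20; 2,1,1,9,1,1,2,40] for √416; ℓ=8 ⇒ convergent index 7
step 0: (20, 1)  from 20·(1,0) + (0,1)
…
step 2: (61, 3)  from 1·(41,2) + (20,1)
step 3: (102, 5)  from 1·(61,3) + (41,2)
step 4: (979, 48)  from 9·(102,5) + (61,3)
step 5: (1081, 53)  from 1·(979,48) + (102,5)
step 6: (2060, 101)  from 1·(1081,53) + (979,48)
step 7: (5201, 255)  from 2·(2060,101) + (1081,53)
(x₁, y₁) = (5201, 255);  5201² − 416·255² = 1 ✓

5201 255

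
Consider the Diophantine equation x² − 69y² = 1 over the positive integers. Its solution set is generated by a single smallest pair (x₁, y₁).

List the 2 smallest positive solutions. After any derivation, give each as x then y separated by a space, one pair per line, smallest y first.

d=69: √d = [8; 3,3,1,4,1,3,3,16] (ℓ=8, even), read p_7/q_7
step 0: (8, 1)  from 8·(1,0) + (0,1)
step 1: (25, 3)  from 3·(8,1) + (1,0)
…
step 3: (108, 13)  from 1·(83,10) + (25,3)
…
step 5: (623, 75)  from 1·(515,62) + (108,13)
step 6: (2384, 287)  from 3·(623,75) + (515,62)
step 7: (7775, 936)  from 3·(2384,287) + (623,75)
fundamental: x₁=7775, y₁=936  (since 60450625 − 69·876096 = 1)
(x_2, y_2) = (7775·7775 + 69·936·936, 7775·936 + 936·7775) = (120901249, 14554800)

7775 936
120901249 14554800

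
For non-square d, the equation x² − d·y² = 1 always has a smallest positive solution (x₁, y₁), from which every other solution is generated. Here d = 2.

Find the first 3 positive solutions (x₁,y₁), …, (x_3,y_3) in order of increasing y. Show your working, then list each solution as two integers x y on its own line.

3 2
17 12
99 70

√2 → a₀=1, period (2); ℓ=1 odd so k=1
k=0  a_k=1  p_k/q_k = 1/1
k=1  a_k=2  p_k/q_k = 3/2
fundamental: x₁=3, y₁=2  (since 9 − 2·4 = 1)
(x_2, y_2) = (3·3 + 2·2·2, 3·2 + 2·3) = (17, 12)
(x_3, y_3) = (3·17 + 2·2·12, 3·12 + 2·17) = (99, 70)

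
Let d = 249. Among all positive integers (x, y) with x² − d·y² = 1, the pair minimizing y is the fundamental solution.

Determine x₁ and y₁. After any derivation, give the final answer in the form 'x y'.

8553815 542076

√249 → a₀=15, period (1,3,1,1,5,…,3,1,30); ℓ=16 even so k=15
a_0=15:  p_0=15·1+0=15,  q_0=15·0+1=1
…
a_5=5:  p_5=5·142+79=789,  q_5=5·9+5=50
a_6=1:  p_6=1·789+142=931,  q_6=1·50+9=59
a_7=3:  p_7=3·931+789=3582,  q_7=3·59+50=227
…
a_14=3:  p_14=3·1884116+1017351=6669699,  q_14=3·119401+64472=422675
a_15=1:  p_15=1·6669699+1884116=8553815,  q_15=1·422675+119401=542076
(x₁, y₁) = (8553815, 542076);  8553815² − 249·542076² = 1 ✓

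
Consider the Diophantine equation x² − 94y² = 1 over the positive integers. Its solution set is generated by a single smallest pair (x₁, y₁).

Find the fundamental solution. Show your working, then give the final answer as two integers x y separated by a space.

[9; 1,2,3,1,1,…,2,1,18] for √94; ℓ=16 ⇒ convergent index 15
step 0: (9, 1)  from 9·(1,0) + (0,1)
…
step 2: (29, 3)  from 2·(10,1) + (9,1)
step 3: (97, 10)  from 3·(29,3) + (10,1)
step 4: (126, 13)  from 1·(97,10) + (29,3)
…
step 7: (1464, 151)  from 1·(1241,128) + (223,23)
…
step 9: (14417, 1487)  from 1·(12953,1336) + (1464,151)
…
step 12: (184493, 19029)  from 1·(99455,10258) + (85038,8771)
…
step 14: (1490361, 153719)  from 2·(652934,67345) + (184493,19029)
step 15: (2143295, 221064)  from 1·(1490361,153719) + (652934,67345)
→ (2143295, 221064).  Check: 2143295²=4593713457025, 94·221064²=4593713457024, difference 1.

2143295 221064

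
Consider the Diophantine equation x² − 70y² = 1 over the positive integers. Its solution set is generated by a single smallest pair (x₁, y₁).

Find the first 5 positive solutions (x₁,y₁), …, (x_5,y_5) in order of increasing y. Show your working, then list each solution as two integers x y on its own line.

251 30
126001 15060
63252251 7560090
31752504001 3795150120
15939693756251 1905157800150

√70 = [8; 2,1,2,1,2,16, …], period ℓ=6 (even) → k=5
a_0=8:  p_0=8·1+0=8,  q_0=8·0+1=1
a_1=2:  p_1=2·8+1=17,  q_1=2·1+0=2
a_2=1:  p_2=1·17+8=25,  q_2=1·2+1=3
a_3=2:  p_3=2·25+17=67,  q_3=2·3+2=8
a_4=1:  p_4=1·67+25=92,  q_4=1·8+3=11
a_5=2:  p_5=2·92+67=251,  q_5=2·11+8=30
fundamental: x₁=251, y₁=30  (since 63001 − 70·900 = 1)
(251+30√70)^2 = 126001 + 15060√70
(251+30√70)^3 = 63252251 + 7560090√70
(251+30√70)^4 = 31752504001 + 3795150120√70
(251+30√70)^5 = 15939693756251 + 1905157800150√70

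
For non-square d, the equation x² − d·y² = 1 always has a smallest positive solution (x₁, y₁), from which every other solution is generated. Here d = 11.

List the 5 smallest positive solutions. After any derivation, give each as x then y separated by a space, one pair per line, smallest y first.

√11 = [3; 3,6, …], period ℓ=2 (even) → k=1
step 0: (3, 1)  from 3·(1,0) + (0,1)
step 1: (10, 3)  from 3·(3,1) + (1,0)
fundamental: x₁=10, y₁=3  (since 100 − 11·9 = 1)
k=2:  x_2 = 10·10+11·3·3 = 199,  y_2 = 10·3+3·10 = 60
k=3:  x_3 = 10·199+11·3·60 = 3970,  y_3 = 10·60+3·199 = 1197
k=4:  x_4 = 10·3970+11·3·1197 = 79201,  y_4 = 10·1197+3·3970 = 23880
k=5:  x_5 = 10·79201+11·3·23880 = 1580050,  y_5 = 10·23880+3·79201 = 476403

10 3
199 60
3970 1197
79201 23880
1580050 476403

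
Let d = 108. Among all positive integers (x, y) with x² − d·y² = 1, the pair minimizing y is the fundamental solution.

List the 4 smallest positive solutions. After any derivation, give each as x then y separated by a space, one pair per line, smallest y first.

1351 130
3650401 351260
9863382151 949104390
26650854921601 2564479710520

√108 = [10; 2,1,1,4,1,1,2,20, …], period ℓ=8 (even) → k=7
a_0=10:  p_0=10·1+0=10,  q_0=10·0+1=1
a_1=2:  p_1=2·10+1=21,  q_1=2·1+0=2
…
a_3=1:  p_3=1·31+21=52,  q_3=1·3+2=5
a_4=4:  p_4=4·52+31=239,  q_4=4·5+3=23
a_5=1:  p_5=1·239+52=291,  q_5=1·23+5=28
a_6=1:  p_6=1·291+239=530,  q_6=1·28+23=51
a_7=2:  p_7=2·530+291=1351,  q_7=2·51+28=130
→ (1351, 130).  Check: 1351²=1825201, 108·130²=1825200, difference 1.
k=2:  x_2 = 1351·1351+108·130·130 = 3650401,  y_2 = 1351·130+130·1351 = 351260
k=3:  x_3 = 1351·3650401+108·130·351260 = 9863382151,  y_3 = 1351·351260+130·3650401 = 949104390
k=4:  x_4 = 1351·9863382151+108·130·949104390 = 26650854921601,  y_4 = 1351·949104390+130·9863382151 = 2564479710520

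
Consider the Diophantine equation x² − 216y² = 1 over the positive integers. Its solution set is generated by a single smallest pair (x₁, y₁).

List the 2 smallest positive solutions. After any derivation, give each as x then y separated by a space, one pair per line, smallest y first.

485 33
470449 32010

√216 = [14; 1,2,3,2,1,28, …], period ℓ=6 (even) → k=5
a_0=14:  p_0=14·1+0=14,  q_0=14·0+1=1
a_1=1:  p_1=1·14+1=15,  q_1=1·1+0=1
…
a_4=2:  p_4=2·147+44=338,  q_4=2·10+3=23
a_5=1:  p_5=1·338+147=485,  q_5=1·23+10=33
fundamental: x₁=485, y₁=33  (since 235225 − 216·1089 = 1)
(x_2, y_2) = (485·485 + 216·33·33, 485·33 + 33·485) = (470449, 32010)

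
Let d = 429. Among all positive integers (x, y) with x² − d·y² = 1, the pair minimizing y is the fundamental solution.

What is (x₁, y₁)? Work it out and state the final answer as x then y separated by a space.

1524095 73584

[20; 1,2,2,9,1,12,1,9,2,2,1,40] for √429; ℓ=12 ⇒ convergent index 11
a_0=20:  p_0=20·1+0=20,  q_0=20·0+1=1
a_1=1:  p_1=1·20+1=21,  q_1=1·1+0=1
a_2=2:  p_2=2·21+20=62,  q_2=2·1+1=3
a_3=2:  p_3=2·62+21=145,  q_3=2·3+1=7
a_4=9:  p_4=9·145+62=1367,  q_4=9·7+3=66
a_5=1:  p_5=1·1367+145=1512,  q_5=1·66+7=73
…
a_7=1:  p_7=1·19511+1512=21023,  q_7=1·942+73=1015
a_8=9:  p_8=9·21023+19511=208718,  q_8=9·1015+942=10077
a_9=2:  p_9=2·208718+21023=438459,  q_9=2·10077+1015=21169
a_10=2:  p_10=2·438459+208718=1085636,  q_10=2·21169+10077=52415
a_11=1:  p_11=1·1085636+438459=1524095,  q_11=1·52415+21169=73584
→ (1524095, 73584).  Check: 1524095²=2322865569025, 429·73584²=2322865569024, difference 1.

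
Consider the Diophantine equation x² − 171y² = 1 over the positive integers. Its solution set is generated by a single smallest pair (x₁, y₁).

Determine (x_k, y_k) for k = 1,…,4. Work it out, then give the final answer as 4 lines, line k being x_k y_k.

170 13
57799 4420
19651490 1502787
6681448801 510943160

d=171: √d = [13; 13,26] (ℓ=2, even), read p_1/q_1
i=0: a=13 ⇒ p=13, q=1
i=1: a=13 ⇒ p=170, q=13
(x₁, y₁) = (170, 13);  170² − 171·13² = 1 ✓
n=2: (170,13)∘(170,13) = (170·170+171·13·13, 170·13+13·170) = (57799,4420)
n=3: (57799,4420)∘(170,13) = (170·57799+171·13·4420, 170·4420+13·57799) = (19651490,1502787)
n=4: (19651490,1502787)∘(170,13) = (170·19651490+171·13·1502787, 170·1502787+13·19651490) = (6681448801,510943160)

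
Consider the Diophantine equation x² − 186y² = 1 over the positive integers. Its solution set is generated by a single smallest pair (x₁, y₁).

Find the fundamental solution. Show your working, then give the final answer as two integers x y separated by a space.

d=186: √d = [13; 1,1,1,3,4,3,1,1,1,26] (ℓ=10, even), read p_9/q_9
i=0: a=13 ⇒ p=13, q=1
i=1: a=1 ⇒ p=14, q=1
…
i=3: a=1 ⇒ p=41, q=3
…
i=6: a=3 ⇒ p=2073, q=152
i=7: a=1 ⇒ p=2714, q=199
i=8: a=1 ⇒ p=4787, q=351
i=9: a=1 ⇒ p=7501, q=550
fundamental: x₁=7501, y₁=550  (since 56265001 − 186·302500 = 1)

7501 550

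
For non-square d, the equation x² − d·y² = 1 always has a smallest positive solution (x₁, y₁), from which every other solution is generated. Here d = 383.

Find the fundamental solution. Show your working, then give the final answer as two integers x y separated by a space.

18768 959

[19; 1,1,3,19,3,1,1,38] for √383; ℓ=8 ⇒ convergent index 7
a_0=19:  p_0=19·1+0=19,  q_0=19·0+1=1
a_1=1:  p_1=1·19+1=20,  q_1=1·1+0=1
a_2=1:  p_2=1·20+19=39,  q_2=1·1+1=2
a_3=3:  p_3=3·39+20=137,  q_3=3·2+1=7
…
a_5=3:  p_5=3·2642+137=8063,  q_5=3·135+7=412
a_6=1:  p_6=1·8063+2642=10705,  q_6=1·412+135=547
a_7=1:  p_7=1·10705+8063=18768,  q_7=1·547+412=959
fundamental: x₁=18768, y₁=959  (since 352237824 − 383·919681 = 1)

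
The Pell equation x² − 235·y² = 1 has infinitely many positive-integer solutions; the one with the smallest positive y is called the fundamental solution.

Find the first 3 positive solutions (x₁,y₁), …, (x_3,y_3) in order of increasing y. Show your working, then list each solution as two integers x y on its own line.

46 3
4231 276
389206 25389

d=235: √d = [15; 3,30] (ℓ=2, even), read p_1/q_1
step 0: (15, 1)  from 15·(1,0) + (0,1)
step 1: (46, 3)  from 3·(15,1) + (1,0)
fundamental: x₁=46, y₁=3  (since 2116 − 235·9 = 1)
(x_2, y_2) = (46·46 + 235·3·3, 46·3 + 3·46) = (4231, 276)
(x_3, y_3) = (46·4231 + 235·3·276, 46·276 + 3·4231) = (389206, 25389)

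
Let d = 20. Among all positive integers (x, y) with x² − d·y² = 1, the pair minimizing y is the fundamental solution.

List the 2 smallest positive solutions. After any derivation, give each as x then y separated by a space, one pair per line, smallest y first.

[4; 2,8] for √20; ℓ=2 ⇒ convergent index 1
k=0  a_k=4  p_k/q_k = 4/1
k=1  a_k=2  p_k/q_k = 9/2
→ (9, 2).  Check: 9²=81, 20·2²=80, difference 1.
n=2: (9,2)∘(9,2) = (9·9+20·2·2, 9·2+2·9) = (161,36)

9 2
161 36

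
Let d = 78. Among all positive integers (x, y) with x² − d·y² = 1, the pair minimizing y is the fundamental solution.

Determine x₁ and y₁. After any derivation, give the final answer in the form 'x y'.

53 6

√78 → a₀=8, period (1,4,1,16); ℓ=4 even so k=3
step 0: (8, 1)  from 8·(1,0) + (0,1)
…
step 2: (44, 5)  from 4·(9,1) + (8,1)
step 3: (53, 6)  from 1·(44,5) + (9,1)
→ (53, 6).  Check: 53²=2809, 78·6²=2808, difference 1.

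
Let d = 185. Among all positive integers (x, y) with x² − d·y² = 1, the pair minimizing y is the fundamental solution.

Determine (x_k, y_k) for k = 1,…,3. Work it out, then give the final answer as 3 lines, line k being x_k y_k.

9249 680
171088001 12578640
3164785833249 232679682040

√185 → a₀=13, period (1,1,1,1,26); ℓ=5 odd so k=9
i=0: a=13 ⇒ p=13, q=1
i=1: a=1 ⇒ p=14, q=1
…
i=3: a=1 ⇒ p=41, q=3
…
i=5: a=26 ⇒ p=1809, q=133
i=6: a=1 ⇒ p=1877, q=138
…
i=8: a=1 ⇒ p=5563, q=409
i=9: a=1 ⇒ p=9249, q=680
fundamental: x₁=9249, y₁=680  (since 85544001 − 185·462400 = 1)
(x_2, y_2) = (9249·9249 + 185·680·680, 9249·680 + 680·9249) = (171088001, 12578640)
(x_3, y_3) = (9249·171088001 + 185·680·12578640, 9249·12578640 + 680·171088001) = (3164785833249, 232679682040)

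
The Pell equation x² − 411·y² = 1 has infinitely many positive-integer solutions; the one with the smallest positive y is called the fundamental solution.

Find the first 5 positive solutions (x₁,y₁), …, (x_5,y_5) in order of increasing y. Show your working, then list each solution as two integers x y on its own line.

49730 2453
4946145799 243975380
491943661118810 24265791292347
48928716529930696801 2413475601692857240
4866450145574963442708650 240044283320105789798053

√411 = [20; 3,1,1,1,19,1,1,1,3,40, …], period ℓ=10 (even) → k=9
i=0: a=20 ⇒ p=20, q=1
i=1: a=3 ⇒ p=61, q=3
i=2: a=1 ⇒ p=81, q=4
i=3: a=1 ⇒ p=142, q=7
…
i=5: a=19 ⇒ p=4379, q=216
i=6: a=1 ⇒ p=4602, q=227
i=7: a=1 ⇒ p=8981, q=443
i=8: a=1 ⇒ p=13583, q=670
i=9: a=3 ⇒ p=49730, q=2453
fundamental: x₁=49730, y₁=2453  (since 2473072900 − 411·6017209 = 1)
n=2: (49730,2453)∘(49730,2453) = (49730·49730+411·2453·2453, 49730·2453+2453·49730) = (4946145799,243975380)
n=3: (4946145799,243975380)∘(49730,2453) = (49730·4946145799+411·2453·243975380, 49730·243975380+2453·4946145799) = (491943661118810,24265791292347)
n=4: (491943661118810,24265791292347)∘(49730,2453) = (49730·491943661118810+411·2453·24265791292347, 49730·24265791292347+2453·491943661118810) = (48928716529930696801,2413475601692857240)
n=5: (48928716529930696801,2413475601692857240)∘(49730,2453) = (49730·48928716529930696801+411·2453·2413475601692857240, 49730·2413475601692857240+2453·48928716529930696801) = (4866450145574963442708650,240044283320105789798053)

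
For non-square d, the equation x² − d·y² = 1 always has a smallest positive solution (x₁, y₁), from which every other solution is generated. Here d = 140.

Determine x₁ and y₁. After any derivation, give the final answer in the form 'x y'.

√140 = [11; 1,4,1,22, …], period ℓ=4 (even) → k=3
i=0: a=11 ⇒ p=11, q=1
…
i=2: a=4 ⇒ p=59, q=5
i=3: a=1 ⇒ p=71, q=6
fundamental: x₁=71, y₁=6  (since 5041 − 140·36 = 1)

71 6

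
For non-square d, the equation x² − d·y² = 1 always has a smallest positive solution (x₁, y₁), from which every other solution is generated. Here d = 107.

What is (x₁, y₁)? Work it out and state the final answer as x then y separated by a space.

962 93

√107 = [10; 2,1,9,1,2,20, …], period ℓ=6 (even) → k=5
i=0: a=10 ⇒ p=10, q=1
i=1: a=2 ⇒ p=21, q=2
i=2: a=1 ⇒ p=31, q=3
i=3: a=9 ⇒ p=300, q=29
i=4: a=1 ⇒ p=331, q=32
i=5: a=2 ⇒ p=962, q=93
→ (962, 93).  Check: 962²=925444, 107·93²=925443, difference 1.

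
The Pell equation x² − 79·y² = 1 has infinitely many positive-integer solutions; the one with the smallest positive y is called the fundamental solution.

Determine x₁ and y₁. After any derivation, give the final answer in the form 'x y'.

√79 = [8; 1,7,1,16, …], period ℓ=4 (even) → k=3
k=0  a_k=8  p_k/q_k = 8/1
…
k=2  a_k=7  p_k/q_k = 71/8
k=3  a_k=1  p_k/q_k = 80/9
fundamental: x₁=80, y₁=9  (since 6400 − 79·81 = 1)

80 9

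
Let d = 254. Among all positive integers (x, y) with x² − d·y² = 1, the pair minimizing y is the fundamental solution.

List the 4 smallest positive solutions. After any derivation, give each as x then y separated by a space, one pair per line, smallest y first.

255 16
130049 8160
66324735 4161584
33825484801 2122399680

d=254: √d = [15; 1,14,1,30] (ℓ=4, even), read p_3/q_3
i=0: a=15 ⇒ p=15, q=1
i=1: a=1 ⇒ p=16, q=1
i=2: a=14 ⇒ p=239, q=15
i=3: a=1 ⇒ p=255, q=16
→ (255, 16).  Check: 255²=65025, 254·16²=65024, difference 1.
n=2: (255,16)∘(255,16) = (255·255+254·16·16, 255·16+16·255) = (130049,8160)
n=3: (130049,8160)∘(255,16) = (255·130049+254·16·8160, 255·8160+16·130049) = (66324735,4161584)
n=4: (66324735,4161584)∘(255,16) = (255·66324735+254·16·4161584, 255·4161584+16·66324735) = (33825484801,2122399680)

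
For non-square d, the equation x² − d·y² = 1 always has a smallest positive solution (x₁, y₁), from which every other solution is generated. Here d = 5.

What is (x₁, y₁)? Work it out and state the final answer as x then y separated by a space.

9 4

√5 → a₀=2, period (4); ℓ=1 odd so k=1
a_0=2:  p_0=2·1+0=2,  q_0=2·0+1=1
a_1=4:  p_1=4·2+1=9,  q_1=4·1+0=4
(x₁, y₁) = (9, 4);  9² − 5·4² = 1 ✓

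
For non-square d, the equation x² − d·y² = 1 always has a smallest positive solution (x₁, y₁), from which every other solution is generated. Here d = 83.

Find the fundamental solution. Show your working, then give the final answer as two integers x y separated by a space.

√83 → a₀=9, period (9,18); ℓ=2 even so k=1
k=0  a_k=9  p_k/q_k = 9/1
k=1  a_k=9  p_k/q_k = 82/9
→ (82, 9).  Check: 82²=6724, 83·9²=6723, difference 1.

82 9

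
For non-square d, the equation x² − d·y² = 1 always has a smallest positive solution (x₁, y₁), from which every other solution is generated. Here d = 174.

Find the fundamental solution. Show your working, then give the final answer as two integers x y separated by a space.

√174 = [13; 5,4,5,26, …], period ℓ=4 (even) → k=3
i=0: a=13 ⇒ p=13, q=1
i=1: a=5 ⇒ p=66, q=5
i=2: a=4 ⇒ p=277, q=21
i=3: a=5 ⇒ p=1451, q=110
fundamental: x₁=1451, y₁=110  (since 2105401 − 174·12100 = 1)

1451 110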